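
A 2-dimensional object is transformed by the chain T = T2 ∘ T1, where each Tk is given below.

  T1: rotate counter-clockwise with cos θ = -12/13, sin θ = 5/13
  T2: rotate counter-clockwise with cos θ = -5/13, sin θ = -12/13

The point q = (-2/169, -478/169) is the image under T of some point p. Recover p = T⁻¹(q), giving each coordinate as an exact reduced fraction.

p = (-2, -2)

T1 = [-12/13 -5/13 0; 5/13 -12/13 0; 0 0 1]
T2·T1 = [120/169 -119/169 0; 119/169 120/169 0; 0 0 1]
det M = 1; M⁻¹ = [120/169 119/169 0; -119/169 120/169 0; 0 0 1]
M⁻¹ · (-2/169, -478/169)ᵀ = (-2, -2)ᵀ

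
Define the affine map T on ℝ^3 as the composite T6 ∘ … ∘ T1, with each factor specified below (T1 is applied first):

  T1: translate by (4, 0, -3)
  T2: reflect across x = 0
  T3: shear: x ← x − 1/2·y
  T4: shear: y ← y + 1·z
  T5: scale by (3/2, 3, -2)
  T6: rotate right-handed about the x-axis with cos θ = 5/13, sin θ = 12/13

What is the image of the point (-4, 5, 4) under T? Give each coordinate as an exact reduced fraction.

T1 translate by (4, 0, -3): (-4, 5, 4) → (0, 5, 1)
T2 reflect across x = 0: (0, 5, 1) → (0, 5, 1)
T3 shear: x ← x − 1/2·y: (0, 5, 1) → (-5/2, 5, 1)
T4 shear: y ← y + 1·z: (-5/2, 5, 1) → (-5/2, 6, 1)
T5 scale by (3/2, 3, -2): (-5/2, 6, 1) → (-15/4, 18, -2)
T6 rotate right-handed about the x-axis with cos θ = 5/13, sin θ = 12/13: (-15/4, 18, -2) → (-15/4, 114/13, 206/13)

T(p) = (-15/4, 114/13, 206/13)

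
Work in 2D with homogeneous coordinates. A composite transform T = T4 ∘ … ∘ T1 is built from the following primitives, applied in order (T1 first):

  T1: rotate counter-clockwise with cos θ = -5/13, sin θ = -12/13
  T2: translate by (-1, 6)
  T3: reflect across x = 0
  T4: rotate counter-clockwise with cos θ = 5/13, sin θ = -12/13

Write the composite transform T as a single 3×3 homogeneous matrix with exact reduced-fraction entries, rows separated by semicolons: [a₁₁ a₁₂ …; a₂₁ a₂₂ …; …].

T1 = [-5/13 12/13 0; -12/13 -5/13 0; 0 0 1]
T2·T1 = [-5/13 12/13 -1; -12/13 -5/13 6; 0 0 1]
T3·…·T1 = [5/13 -12/13 1; -12/13 -5/13 6; 0 0 1]
T4·…·T1 = [-119/169 -120/169 77/13; -120/169 119/169 18/13; 0 0 1]

T = [-119/169 -120/169 77/13; -120/169 119/169 18/13; 0 0 1]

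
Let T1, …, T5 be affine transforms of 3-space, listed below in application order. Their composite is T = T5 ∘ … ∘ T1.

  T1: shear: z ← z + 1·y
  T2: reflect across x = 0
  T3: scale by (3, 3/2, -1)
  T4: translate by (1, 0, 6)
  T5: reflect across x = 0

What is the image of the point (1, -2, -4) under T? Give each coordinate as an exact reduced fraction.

T1 shear: z ← z + 1·y: (1, -2, -4) → (1, -2, -6)
T2 reflect across x = 0: (1, -2, -6) → (-1, -2, -6)
T3 scale by (3, 3/2, -1): (-1, -2, -6) → (-3, -3, 6)
T4 translate by (1, 0, 6): (-3, -3, 6) → (-2, -3, 12)
T5 reflect across x = 0: (-2, -3, 12) → (2, -3, 12)

T(p) = (2, -3, 12)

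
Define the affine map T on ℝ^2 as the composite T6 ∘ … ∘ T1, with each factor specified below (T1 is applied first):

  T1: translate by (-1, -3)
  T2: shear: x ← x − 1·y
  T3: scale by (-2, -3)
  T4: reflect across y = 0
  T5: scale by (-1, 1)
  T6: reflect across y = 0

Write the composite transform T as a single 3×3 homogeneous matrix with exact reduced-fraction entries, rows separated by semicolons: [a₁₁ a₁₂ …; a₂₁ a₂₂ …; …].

T1 = [1 0 -1; 0 1 -3; 0 0 1]
T2·T1 = [1 -1 2; 0 1 -3; 0 0 1]
T3·…·T1 = [-2 2 -4; 0 -3 9; 0 0 1]
T4·…·T1 = [-2 2 -4; 0 3 -9; 0 0 1]
T5·…·T1 = [2 -2 4; 0 3 -9; 0 0 1]
T6·…·T1 = [2 -2 4; 0 -3 9; 0 0 1]

T = [2 -2 4; 0 -3 9; 0 0 1]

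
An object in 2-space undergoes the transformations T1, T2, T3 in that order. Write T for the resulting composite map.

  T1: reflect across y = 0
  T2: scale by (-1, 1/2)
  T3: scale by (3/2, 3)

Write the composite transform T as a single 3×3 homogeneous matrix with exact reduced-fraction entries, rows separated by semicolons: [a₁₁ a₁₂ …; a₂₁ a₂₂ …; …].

T1 = [1 0 0; 0 -1 0; 0 0 1]
T2·T1 = [-1 0 0; 0 -1/2 0; 0 0 1]
T3·…·T1 = [-3/2 0 0; 0 -3/2 0; 0 0 1]

T = [-3/2 0 0; 0 -3/2 0; 0 0 1]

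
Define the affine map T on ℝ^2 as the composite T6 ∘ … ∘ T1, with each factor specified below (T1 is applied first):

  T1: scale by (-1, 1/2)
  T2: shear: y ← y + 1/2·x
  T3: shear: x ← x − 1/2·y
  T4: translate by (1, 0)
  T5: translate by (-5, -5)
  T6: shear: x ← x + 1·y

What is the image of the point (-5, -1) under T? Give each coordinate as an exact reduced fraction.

T1 scale by (-1, 1/2): (-5, -1) → (5, -1/2)
T2 shear: y ← y + 1/2·x: (5, -1/2) → (5, 2)
T3 shear: x ← x − 1/2·y: (5, 2) → (4, 2)
T4 translate by (1, 0): (4, 2) → (5, 2)
T5 translate by (-5, -5): (5, 2) → (0, -3)
T6 shear: x ← x + 1·y: (0, -3) → (-3, -3)

T(p) = (-3, -3)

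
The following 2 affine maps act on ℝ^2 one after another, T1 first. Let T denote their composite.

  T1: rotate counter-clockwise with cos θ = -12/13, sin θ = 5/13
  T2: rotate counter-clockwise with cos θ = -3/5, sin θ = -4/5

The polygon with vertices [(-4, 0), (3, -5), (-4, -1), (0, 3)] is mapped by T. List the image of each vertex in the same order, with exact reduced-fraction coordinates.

image vertices: (-224/65, -132/65), (333/65, -181/65), (-191/65, -188/65), (-99/65, 168/65)

T1 rotate counter-clockwise with cos θ = -12/13, sin θ = 5/13: (-4, 0) → (48/13, -20/13); (3, -5) → (-11/13, 75/13); (-4, -1) → (53/13, -8/13); (0, 3) → (-15/13, -36/13)
T2 rotate counter-clockwise with cos θ = -3/5, sin θ = -4/5: (48/13, -20/13) → (-224/65, -132/65); (-11/13, 75/13) → (333/65, -181/65); (53/13, -8/13) → (-191/65, -188/65); (-15/13, -36/13) → (-99/65, 168/65)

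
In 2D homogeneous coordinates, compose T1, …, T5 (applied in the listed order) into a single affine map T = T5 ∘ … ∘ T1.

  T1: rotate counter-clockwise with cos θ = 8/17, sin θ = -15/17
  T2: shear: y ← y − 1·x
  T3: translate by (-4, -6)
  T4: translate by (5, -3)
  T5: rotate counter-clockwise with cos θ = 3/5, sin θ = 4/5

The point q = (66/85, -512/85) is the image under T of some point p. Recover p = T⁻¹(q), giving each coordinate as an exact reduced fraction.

p = (-2, -5)

T1 = [8/17 15/17 0; -15/17 8/17 0; 0 0 1]
T2·T1 = [8/17 15/17 0; -23/17 -7/17 0; 0 0 1]
T3·…·T1 = [8/17 15/17 -4; -23/17 -7/17 -6; 0 0 1]
T4·…·T1 = [8/17 15/17 1; -23/17 -7/17 -9; 0 0 1]
T5·…·T1 = [116/85 73/85 39/5; -37/85 39/85 -23/5; 0 0 1]
det M = 1; M⁻¹ = [39/85 -73/85 -128/17; 37/85 116/85 49/17; 0 0 1]
M⁻¹ · (66/85, -512/85)ᵀ = (-2, -5)ᵀ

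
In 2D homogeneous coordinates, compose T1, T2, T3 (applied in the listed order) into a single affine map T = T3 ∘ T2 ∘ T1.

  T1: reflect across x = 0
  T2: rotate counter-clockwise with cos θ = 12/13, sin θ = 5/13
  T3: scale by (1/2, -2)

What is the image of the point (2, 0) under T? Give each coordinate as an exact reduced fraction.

T(p) = (-12/13, 20/13)

T1 reflect across x = 0: (2, 0) → (-2, 0)
T2 rotate counter-clockwise with cos θ = 12/13, sin θ = 5/13: (-2, 0) → (-24/13, -10/13)
T3 scale by (1/2, -2): (-24/13, -10/13) → (-12/13, 20/13)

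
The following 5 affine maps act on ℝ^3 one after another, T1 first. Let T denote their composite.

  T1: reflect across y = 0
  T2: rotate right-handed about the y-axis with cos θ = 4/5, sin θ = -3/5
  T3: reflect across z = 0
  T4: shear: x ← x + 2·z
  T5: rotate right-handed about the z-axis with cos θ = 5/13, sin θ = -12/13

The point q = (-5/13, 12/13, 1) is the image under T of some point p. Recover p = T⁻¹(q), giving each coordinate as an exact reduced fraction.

p = (-3, 0, 1)

T1 = [1 0 0 0; 0 -1 0 0; 0 0 1 0; 0 0 0 1]
T2·T1 = [4/5 0 -3/5 0; 0 -1 0 0; 3/5 0 4/5 0; 0 0 0 1]
T3·…·T1 = [4/5 0 -3/5 0; 0 -1 0 0; -3/5 0 -4/5 0; 0 0 0 1]
T4·…·T1 = [-2/5 0 -11/5 0; 0 -1 0 0; -3/5 0 -4/5 0; 0 0 0 1]
T5·…·T1 = [-2/13 -12/13 -11/13 0; 24/65 -5/13 132/65 0; -3/5 0 -4/5 0; 0 0 0 1]
det M = 1; M⁻¹ = [4/13 -48/65 -11/5 0; -12/13 -5/13 0 0; -3/13 36/65 2/5 0; 0 0 0 1]
M⁻¹ · (-5/13, 12/13, 1)ᵀ = (-3, 0, 1)ᵀ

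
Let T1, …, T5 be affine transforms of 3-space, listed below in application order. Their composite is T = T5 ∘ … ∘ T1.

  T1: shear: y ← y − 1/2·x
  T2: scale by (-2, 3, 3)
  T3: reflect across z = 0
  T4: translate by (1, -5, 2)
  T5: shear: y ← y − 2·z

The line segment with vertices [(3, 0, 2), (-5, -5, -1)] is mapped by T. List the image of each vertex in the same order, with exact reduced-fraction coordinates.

image vertices: (-5, -3/2, -4), (11, -45/2, 5)

T1 shear: y ← y − 1/2·x: (3, 0, 2) → (3, -3/2, 2); (-5, -5, -1) → (-5, -5/2, -1)
T2 scale by (-2, 3, 3): (3, -3/2, 2) → (-6, -9/2, 6); (-5, -5/2, -1) → (10, -15/2, -3)
T3 reflect across z = 0: (-6, -9/2, 6) → (-6, -9/2, -6); (10, -15/2, -3) → (10, -15/2, 3)
T4 translate by (1, -5, 2): (-6, -9/2, -6) → (-5, -19/2, -4); (10, -15/2, 3) → (11, -25/2, 5)
T5 shear: y ← y − 2·z: (-5, -19/2, -4) → (-5, -3/2, -4); (11, -25/2, 5) → (11, -45/2, 5)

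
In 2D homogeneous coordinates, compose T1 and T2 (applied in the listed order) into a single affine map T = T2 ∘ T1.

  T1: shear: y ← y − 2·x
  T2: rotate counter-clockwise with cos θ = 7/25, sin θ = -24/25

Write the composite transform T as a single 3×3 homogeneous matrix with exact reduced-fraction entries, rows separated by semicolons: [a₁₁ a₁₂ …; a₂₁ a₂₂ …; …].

T = [-41/25 24/25 0; -38/25 7/25 0; 0 0 1]

T1 = [1 0 0; -2 1 0; 0 0 1]
T2·T1 = [-41/25 24/25 0; -38/25 7/25 0; 0 0 1]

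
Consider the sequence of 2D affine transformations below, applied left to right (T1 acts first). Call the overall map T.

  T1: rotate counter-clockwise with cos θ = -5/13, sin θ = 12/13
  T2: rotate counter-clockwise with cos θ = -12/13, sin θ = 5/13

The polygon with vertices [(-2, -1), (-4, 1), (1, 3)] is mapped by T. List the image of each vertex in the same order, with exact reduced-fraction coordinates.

image vertices: (-1, 2), (1, 4), (3, -1)

T1 rotate counter-clockwise with cos θ = -5/13, sin θ = 12/13: (-2, -1) → (22/13, -19/13); (-4, 1) → (8/13, -53/13); (1, 3) → (-41/13, -3/13)
T2 rotate counter-clockwise with cos θ = -12/13, sin θ = 5/13: (22/13, -19/13) → (-1, 2); (8/13, -53/13) → (1, 4); (-41/13, -3/13) → (3, -1)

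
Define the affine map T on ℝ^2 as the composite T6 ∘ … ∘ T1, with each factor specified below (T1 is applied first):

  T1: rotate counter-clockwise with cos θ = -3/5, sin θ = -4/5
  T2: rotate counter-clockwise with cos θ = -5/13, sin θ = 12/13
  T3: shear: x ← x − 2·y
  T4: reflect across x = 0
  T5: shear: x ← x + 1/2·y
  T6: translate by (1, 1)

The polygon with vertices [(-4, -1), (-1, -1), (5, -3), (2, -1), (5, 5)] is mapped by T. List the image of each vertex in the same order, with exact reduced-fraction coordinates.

image vertices: (671/130, 66/65), (53/130, 18/65), (-1749/130, -204/65), (-113/26, -6/13), (103/26, 60/13)

T1 rotate counter-clockwise with cos θ = -3/5, sin θ = -4/5: (-4, -1) → (8/5, 19/5); (-1, -1) → (-1/5, 7/5); (5, -3) → (-27/5, -11/5); (2, -1) → (-2, -1); (5, 5) → (1, -7)
T2 rotate counter-clockwise with cos θ = -5/13, sin θ = 12/13: (8/5, 19/5) → (-268/65, 1/65); (-1/5, 7/5) → (-79/65, -47/65); (-27/5, -11/5) → (267/65, -269/65); (-2, -1) → (22/13, -19/13); (1, -7) → (79/13, 47/13)
T3 shear: x ← x − 2·y: (-268/65, 1/65) → (-54/13, 1/65); (-79/65, -47/65) → (3/13, -47/65); (267/65, -269/65) → (161/13, -269/65); (22/13, -19/13) → (60/13, -19/13); (79/13, 47/13) → (-15/13, 47/13)
T4 reflect across x = 0: (-54/13, 1/65) → (54/13, 1/65); (3/13, -47/65) → (-3/13, -47/65); (161/13, -269/65) → (-161/13, -269/65); (60/13, -19/13) → (-60/13, -19/13); (-15/13, 47/13) → (15/13, 47/13)
T5 shear: x ← x + 1/2·y: (54/13, 1/65) → (541/130, 1/65); (-3/13, -47/65) → (-77/130, -47/65); (-161/13, -269/65) → (-1879/130, -269/65); (-60/13, -19/13) → (-139/26, -19/13); (15/13, 47/13) → (77/26, 47/13)
T6 translate by (1, 1): (541/130, 1/65) → (671/130, 66/65); (-77/130, -47/65) → (53/130, 18/65); (-1879/130, -269/65) → (-1749/130, -204/65); (-139/26, -19/13) → (-113/26, -6/13); (77/26, 47/13) → (103/26, 60/13)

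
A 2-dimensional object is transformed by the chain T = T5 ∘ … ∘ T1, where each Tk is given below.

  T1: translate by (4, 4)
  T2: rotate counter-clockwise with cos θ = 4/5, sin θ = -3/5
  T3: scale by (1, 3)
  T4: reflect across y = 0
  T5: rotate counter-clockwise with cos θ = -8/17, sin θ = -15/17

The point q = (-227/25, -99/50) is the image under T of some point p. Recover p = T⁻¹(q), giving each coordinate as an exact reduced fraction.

T1 = [1 0 4; 0 1 4; 0 0 1]
T2·T1 = [4/5 3/5 28/5; -3/5 4/5 4/5; 0 0 1]
T3·…·T1 = [4/5 3/5 28/5; -9/5 12/5 12/5; 0 0 1]
T4·…·T1 = [4/5 3/5 28/5; 9/5 -12/5 -12/5; 0 0 1]
T5·…·T1 = [103/85 -12/5 -404/85; -132/85 3/5 -324/85; 0 0 1]
det M = -3; M⁻¹ = [-1/5 -4/5 -4; -44/85 -103/255 -4; 0 0 1]
M⁻¹ · (-227/25, -99/50)ᵀ = (-3/5, 3/2)ᵀ

p = (-3/5, 3/2)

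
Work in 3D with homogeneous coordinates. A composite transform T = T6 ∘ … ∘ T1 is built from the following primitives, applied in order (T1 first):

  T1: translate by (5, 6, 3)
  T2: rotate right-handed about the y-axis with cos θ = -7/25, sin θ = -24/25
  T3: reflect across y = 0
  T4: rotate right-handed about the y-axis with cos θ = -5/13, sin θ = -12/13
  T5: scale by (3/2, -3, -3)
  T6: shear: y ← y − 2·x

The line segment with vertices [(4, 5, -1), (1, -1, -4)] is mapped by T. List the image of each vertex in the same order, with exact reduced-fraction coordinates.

image vertices: (-5607/650, 16332/325, 7026/325), (-2583/325, 10041/325, 2913/325)

T1 translate by (5, 6, 3): (4, 5, -1) → (9, 11, 2); (1, -1, -4) → (6, 5, -1)
T2 rotate right-handed about the y-axis with cos θ = -7/25, sin θ = -24/25: (9, 11, 2) → (-111/25, 11, 202/25); (6, 5, -1) → (-18/25, 5, 151/25)
T3 reflect across y = 0: (-111/25, 11, 202/25) → (-111/25, -11, 202/25); (-18/25, 5, 151/25) → (-18/25, -5, 151/25)
T4 rotate right-handed about the y-axis with cos θ = -5/13, sin θ = -12/13: (-111/25, -11, 202/25) → (-1869/325, -11, -2342/325); (-18/25, -5, 151/25) → (-1722/325, -5, -971/325)
T5 scale by (3/2, -3, -3): (-1869/325, -11, -2342/325) → (-5607/650, 33, 7026/325); (-1722/325, -5, -971/325) → (-2583/325, 15, 2913/325)
T6 shear: y ← y − 2·x: (-5607/650, 33, 7026/325) → (-5607/650, 16332/325, 7026/325); (-2583/325, 15, 2913/325) → (-2583/325, 10041/325, 2913/325)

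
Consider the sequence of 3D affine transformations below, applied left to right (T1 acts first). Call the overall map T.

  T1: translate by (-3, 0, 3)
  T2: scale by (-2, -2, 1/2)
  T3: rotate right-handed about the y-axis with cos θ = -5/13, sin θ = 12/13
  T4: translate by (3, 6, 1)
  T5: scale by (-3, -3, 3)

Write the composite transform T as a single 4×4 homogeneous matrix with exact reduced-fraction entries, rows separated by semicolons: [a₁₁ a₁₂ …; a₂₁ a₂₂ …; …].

T = [-30/13 0 -18/13 -81/13; 0 6 0 -18; 72/13 0 -15/26 -399/26; 0 0 0 1]

T1 = [1 0 0 -3; 0 1 0 0; 0 0 1 3; 0 0 0 1]
T2·T1 = [-2 0 0 6; 0 -2 0 0; 0 0 1/2 3/2; 0 0 0 1]
T3·…·T1 = [10/13 0 6/13 -12/13; 0 -2 0 0; 24/13 0 -5/26 -159/26; 0 0 0 1]
T4·…·T1 = [10/13 0 6/13 27/13; 0 -2 0 6; 24/13 0 -5/26 -133/26; 0 0 0 1]
T5·…·T1 = [-30/13 0 -18/13 -81/13; 0 6 0 -18; 72/13 0 -15/26 -399/26; 0 0 0 1]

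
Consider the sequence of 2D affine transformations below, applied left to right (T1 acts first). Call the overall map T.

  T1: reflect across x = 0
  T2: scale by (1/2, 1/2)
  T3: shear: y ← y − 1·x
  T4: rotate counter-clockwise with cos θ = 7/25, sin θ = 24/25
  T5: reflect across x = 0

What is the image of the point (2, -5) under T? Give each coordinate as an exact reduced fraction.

T1 reflect across x = 0: (2, -5) → (-2, -5)
T2 scale by (1/2, 1/2): (-2, -5) → (-1, -5/2)
T3 shear: y ← y − 1·x: (-1, -5/2) → (-1, -3/2)
T4 rotate counter-clockwise with cos θ = 7/25, sin θ = 24/25: (-1, -3/2) → (29/25, -69/50)
T5 reflect across x = 0: (29/25, -69/50) → (-29/25, -69/50)

T(p) = (-29/25, -69/50)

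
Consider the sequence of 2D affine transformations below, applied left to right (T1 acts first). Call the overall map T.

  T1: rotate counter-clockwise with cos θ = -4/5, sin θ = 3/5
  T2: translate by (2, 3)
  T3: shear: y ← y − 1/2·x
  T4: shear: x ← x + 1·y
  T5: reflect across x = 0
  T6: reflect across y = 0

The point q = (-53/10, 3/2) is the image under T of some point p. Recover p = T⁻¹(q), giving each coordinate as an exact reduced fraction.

p = (-9/2, -2)

T1 = [-4/5 -3/5 0; 3/5 -4/5 0; 0 0 1]
T2·T1 = [-4/5 -3/5 2; 3/5 -4/5 3; 0 0 1]
T3·…·T1 = [-4/5 -3/5 2; 1 -1/2 2; 0 0 1]
T4·…·T1 = [1/5 -11/10 4; 1 -1/2 2; 0 0 1]
T5·…·T1 = [-1/5 11/10 -4; 1 -1/2 2; 0 0 1]
T6·…·T1 = [-1/5 11/10 -4; -1 1/2 -2; 0 0 1]
det M = 1; M⁻¹ = [1/2 -11/10 -1/5; 1 -1/5 18/5; 0 0 1]
M⁻¹ · (-53/10, 3/2)ᵀ = (-9/2, -2)ᵀ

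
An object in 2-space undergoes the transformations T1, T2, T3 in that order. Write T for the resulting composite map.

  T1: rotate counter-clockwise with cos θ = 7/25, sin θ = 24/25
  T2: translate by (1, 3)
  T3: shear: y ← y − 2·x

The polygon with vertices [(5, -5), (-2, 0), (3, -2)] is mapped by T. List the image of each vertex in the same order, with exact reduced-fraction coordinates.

T1 rotate counter-clockwise with cos θ = 7/25, sin θ = 24/25: (5, -5) → (31/5, 17/5); (-2, 0) → (-14/25, -48/25); (3, -2) → (69/25, 58/25)
T2 translate by (1, 3): (31/5, 17/5) → (36/5, 32/5); (-14/25, -48/25) → (11/25, 27/25); (69/25, 58/25) → (94/25, 133/25)
T3 shear: y ← y − 2·x: (36/5, 32/5) → (36/5, -8); (11/25, 27/25) → (11/25, 1/5); (94/25, 133/25) → (94/25, -11/5)

image vertices: (36/5, -8), (11/25, 1/5), (94/25, -11/5)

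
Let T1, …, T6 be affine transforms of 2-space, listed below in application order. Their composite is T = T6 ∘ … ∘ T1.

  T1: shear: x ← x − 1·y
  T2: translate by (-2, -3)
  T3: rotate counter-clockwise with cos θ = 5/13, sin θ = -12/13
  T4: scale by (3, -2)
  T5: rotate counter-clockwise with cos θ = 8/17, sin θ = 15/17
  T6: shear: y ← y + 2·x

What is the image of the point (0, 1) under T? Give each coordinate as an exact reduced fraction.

T1 shear: x ← x − 1·y: (0, 1) → (-1, 1)
T2 translate by (-2, -3): (-1, 1) → (-3, -2)
T3 rotate counter-clockwise with cos θ = 5/13, sin θ = -12/13: (-3, -2) → (-3, 2)
T4 scale by (3, -2): (-3, 2) → (-9, -4)
T5 rotate counter-clockwise with cos θ = 8/17, sin θ = 15/17: (-9, -4) → (-12/17, -167/17)
T6 shear: y ← y + 2·x: (-12/17, -167/17) → (-12/17, -191/17)

T(p) = (-12/17, -191/17)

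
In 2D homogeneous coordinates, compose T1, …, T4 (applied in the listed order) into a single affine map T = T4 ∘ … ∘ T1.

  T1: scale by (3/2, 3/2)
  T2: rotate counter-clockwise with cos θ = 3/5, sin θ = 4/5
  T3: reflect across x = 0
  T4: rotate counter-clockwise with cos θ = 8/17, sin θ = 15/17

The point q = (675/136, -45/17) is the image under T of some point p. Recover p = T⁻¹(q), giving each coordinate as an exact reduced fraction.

T1 = [3/2 0 0; 0 3/2 0; 0 0 1]
T2·T1 = [9/10 -6/5 0; 6/5 9/10 0; 0 0 1]
T3·…·T1 = [-9/10 6/5 0; 6/5 9/10 0; 0 0 1]
T4·…·T1 = [-126/85 -39/170 0; -39/170 126/85 0; 0 0 1]
det M = -9/4; M⁻¹ = [-56/85 -26/255 0; -26/255 56/85 0; 0 0 1]
M⁻¹ · (675/136, -45/17)ᵀ = (-3, -9/4)ᵀ

p = (-3, -9/4)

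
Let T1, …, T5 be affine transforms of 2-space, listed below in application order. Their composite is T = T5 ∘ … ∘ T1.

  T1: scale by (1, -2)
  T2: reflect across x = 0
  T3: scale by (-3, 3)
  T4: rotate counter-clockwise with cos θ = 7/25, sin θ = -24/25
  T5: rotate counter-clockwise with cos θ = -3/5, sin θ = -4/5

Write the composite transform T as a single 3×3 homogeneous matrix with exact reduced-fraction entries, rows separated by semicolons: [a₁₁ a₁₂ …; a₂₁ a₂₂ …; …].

T1 = [1 0 0; 0 -2 0; 0 0 1]
T2·T1 = [-1 0 0; 0 -2 0; 0 0 1]
T3·…·T1 = [3 0 0; 0 -6 0; 0 0 1]
T4·…·T1 = [21/25 -144/25 0; -72/25 -42/25 0; 0 0 1]
T5·…·T1 = [-351/125 264/125 0; 132/125 702/125 0; 0 0 1]

T = [-351/125 264/125 0; 132/125 702/125 0; 0 0 1]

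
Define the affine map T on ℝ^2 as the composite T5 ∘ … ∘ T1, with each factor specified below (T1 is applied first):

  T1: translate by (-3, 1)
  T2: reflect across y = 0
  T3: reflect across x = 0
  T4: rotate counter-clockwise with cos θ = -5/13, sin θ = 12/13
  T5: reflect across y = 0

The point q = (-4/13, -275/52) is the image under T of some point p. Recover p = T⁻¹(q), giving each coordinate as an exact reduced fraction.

p = (-2, 3/4)

T1 = [1 0 -3; 0 1 1; 0 0 1]
T2·T1 = [1 0 -3; 0 -1 -1; 0 0 1]
T3·…·T1 = [-1 0 3; 0 -1 -1; 0 0 1]
T4·…·T1 = [5/13 12/13 -3/13; -12/13 5/13 41/13; 0 0 1]
T5·…·T1 = [5/13 12/13 -3/13; 12/13 -5/13 -41/13; 0 0 1]
det M = -1; M⁻¹ = [5/13 12/13 3; 12/13 -5/13 -1; 0 0 1]
M⁻¹ · (-4/13, -275/52)ᵀ = (-2, 3/4)ᵀ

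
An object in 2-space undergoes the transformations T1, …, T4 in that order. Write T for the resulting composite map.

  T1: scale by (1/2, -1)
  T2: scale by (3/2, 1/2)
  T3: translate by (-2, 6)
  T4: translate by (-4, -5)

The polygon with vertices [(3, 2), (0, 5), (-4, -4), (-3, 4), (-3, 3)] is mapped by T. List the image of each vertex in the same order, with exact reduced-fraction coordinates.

T1 scale by (1/2, -1): (3, 2) → (3/2, -2); (0, 5) → (0, -5); (-4, -4) → (-2, 4); (-3, 4) → (-3/2, -4); (-3, 3) → (-3/2, -3)
T2 scale by (3/2, 1/2): (3/2, -2) → (9/4, -1); (0, -5) → (0, -5/2); (-2, 4) → (-3, 2); (-3/2, -4) → (-9/4, -2); (-3/2, -3) → (-9/4, -3/2)
T3 translate by (-2, 6): (9/4, -1) → (1/4, 5); (0, -5/2) → (-2, 7/2); (-3, 2) → (-5, 8); (-9/4, -2) → (-17/4, 4); (-9/4, -3/2) → (-17/4, 9/2)
T4 translate by (-4, -5): (1/4, 5) → (-15/4, 0); (-2, 7/2) → (-6, -3/2); (-5, 8) → (-9, 3); (-17/4, 4) → (-33/4, -1); (-17/4, 9/2) → (-33/4, -1/2)

image vertices: (-15/4, 0), (-6, -3/2), (-9, 3), (-33/4, -1), (-33/4, -1/2)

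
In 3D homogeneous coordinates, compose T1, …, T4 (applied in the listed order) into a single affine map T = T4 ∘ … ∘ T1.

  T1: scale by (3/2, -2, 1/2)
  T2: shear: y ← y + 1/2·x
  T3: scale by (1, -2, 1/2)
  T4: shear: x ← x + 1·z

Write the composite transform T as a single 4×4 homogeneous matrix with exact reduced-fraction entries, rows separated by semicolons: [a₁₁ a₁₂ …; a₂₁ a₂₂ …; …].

T = [3/2 0 1/4 0; -3/2 4 0 0; 0 0 1/4 0; 0 0 0 1]

T1 = [3/2 0 0 0; 0 -2 0 0; 0 0 1/2 0; 0 0 0 1]
T2·T1 = [3/2 0 0 0; 3/4 -2 0 0; 0 0 1/2 0; 0 0 0 1]
T3·…·T1 = [3/2 0 0 0; -3/2 4 0 0; 0 0 1/4 0; 0 0 0 1]
T4·…·T1 = [3/2 0 1/4 0; -3/2 4 0 0; 0 0 1/4 0; 0 0 0 1]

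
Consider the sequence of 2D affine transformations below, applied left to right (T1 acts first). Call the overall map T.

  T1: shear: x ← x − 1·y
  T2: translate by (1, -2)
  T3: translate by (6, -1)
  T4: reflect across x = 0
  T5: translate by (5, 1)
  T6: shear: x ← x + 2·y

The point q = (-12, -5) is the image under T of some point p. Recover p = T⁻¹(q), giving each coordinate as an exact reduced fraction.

p = (-3, -3)

T1 = [1 -1 0; 0 1 0; 0 0 1]
T2·T1 = [1 -1 1; 0 1 -2; 0 0 1]
T3·…·T1 = [1 -1 7; 0 1 -3; 0 0 1]
T4·…·T1 = [-1 1 -7; 0 1 -3; 0 0 1]
T5·…·T1 = [-1 1 -2; 0 1 -2; 0 0 1]
T6·…·T1 = [-1 3 -6; 0 1 -2; 0 0 1]
det M = -1; M⁻¹ = [-1 3 0; 0 1 2; 0 0 1]
M⁻¹ · (-12, -5)ᵀ = (-3, -3)ᵀ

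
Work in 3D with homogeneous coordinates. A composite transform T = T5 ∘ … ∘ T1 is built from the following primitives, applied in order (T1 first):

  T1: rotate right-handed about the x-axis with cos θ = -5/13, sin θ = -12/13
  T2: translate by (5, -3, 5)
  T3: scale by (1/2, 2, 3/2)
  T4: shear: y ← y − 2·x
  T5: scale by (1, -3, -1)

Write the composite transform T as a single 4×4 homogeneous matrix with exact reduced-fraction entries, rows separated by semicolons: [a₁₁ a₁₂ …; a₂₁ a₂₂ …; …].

T = [1/2 0 0 5/2; 3 30/13 -72/13 33; 0 18/13 15/26 -15/2; 0 0 0 1]

T1 = [1 0 0 0; 0 -5/13 12/13 0; 0 -12/13 -5/13 0; 0 0 0 1]
T2·T1 = [1 0 0 5; 0 -5/13 12/13 -3; 0 -12/13 -5/13 5; 0 0 0 1]
T3·…·T1 = [1/2 0 0 5/2; 0 -10/13 24/13 -6; 0 -18/13 -15/26 15/2; 0 0 0 1]
T4·…·T1 = [1/2 0 0 5/2; -1 -10/13 24/13 -11; 0 -18/13 -15/26 15/2; 0 0 0 1]
T5·…·T1 = [1/2 0 0 5/2; 3 30/13 -72/13 33; 0 18/13 15/26 -15/2; 0 0 0 1]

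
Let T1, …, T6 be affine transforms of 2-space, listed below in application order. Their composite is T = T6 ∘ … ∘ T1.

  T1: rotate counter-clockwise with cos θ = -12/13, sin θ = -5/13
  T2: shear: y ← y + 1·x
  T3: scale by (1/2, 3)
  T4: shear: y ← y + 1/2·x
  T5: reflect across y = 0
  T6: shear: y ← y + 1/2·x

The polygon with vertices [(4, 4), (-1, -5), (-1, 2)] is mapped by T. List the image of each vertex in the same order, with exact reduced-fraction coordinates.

image vertices: (-14/13, 288/13), (-1/2, -12), (11/13, -9/13)

T1 rotate counter-clockwise with cos θ = -12/13, sin θ = -5/13: (4, 4) → (-28/13, -68/13); (-1, -5) → (-1, 5); (-1, 2) → (22/13, -19/13)
T2 shear: y ← y + 1·x: (-28/13, -68/13) → (-28/13, -96/13); (-1, 5) → (-1, 4); (22/13, -19/13) → (22/13, 3/13)
T3 scale by (1/2, 3): (-28/13, -96/13) → (-14/13, -288/13); (-1, 4) → (-1/2, 12); (22/13, 3/13) → (11/13, 9/13)
T4 shear: y ← y + 1/2·x: (-14/13, -288/13) → (-14/13, -295/13); (-1/2, 12) → (-1/2, 47/4); (11/13, 9/13) → (11/13, 29/26)
T5 reflect across y = 0: (-14/13, -295/13) → (-14/13, 295/13); (-1/2, 47/4) → (-1/2, -47/4); (11/13, 29/26) → (11/13, -29/26)
T6 shear: y ← y + 1/2·x: (-14/13, 295/13) → (-14/13, 288/13); (-1/2, -47/4) → (-1/2, -12); (11/13, -29/26) → (11/13, -9/13)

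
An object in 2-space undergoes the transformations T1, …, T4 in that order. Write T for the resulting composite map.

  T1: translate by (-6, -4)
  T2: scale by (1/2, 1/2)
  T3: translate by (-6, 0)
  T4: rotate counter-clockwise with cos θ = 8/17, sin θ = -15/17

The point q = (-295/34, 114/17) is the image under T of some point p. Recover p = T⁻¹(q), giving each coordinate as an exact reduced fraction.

p = (-2, -5)

T1 = [1 0 -6; 0 1 -4; 0 0 1]
T2·T1 = [1/2 0 -3; 0 1/2 -2; 0 0 1]
T3·…·T1 = [1/2 0 -9; 0 1/2 -2; 0 0 1]
T4·…·T1 = [4/17 15/34 -6; -15/34 4/17 7; 0 0 1]
det M = 1/4; M⁻¹ = [16/17 -30/17 18; 30/17 16/17 4; 0 0 1]
M⁻¹ · (-295/34, 114/17)ᵀ = (-2, -5)ᵀ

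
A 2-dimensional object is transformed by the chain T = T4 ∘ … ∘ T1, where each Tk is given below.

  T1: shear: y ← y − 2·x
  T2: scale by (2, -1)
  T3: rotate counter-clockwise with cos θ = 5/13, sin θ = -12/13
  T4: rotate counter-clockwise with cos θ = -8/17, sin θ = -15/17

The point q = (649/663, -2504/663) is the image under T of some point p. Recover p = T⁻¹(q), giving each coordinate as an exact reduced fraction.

T1 = [1 0 0; -2 1 0; 0 0 1]
T2·T1 = [2 0 0; 2 -1 0; 0 0 1]
T3·…·T1 = [34/13 -12/13 0; -14/13 -5/13 0; 0 0 1]
T4·…·T1 = [-482/221 21/221 0; -398/221 220/221 0; 0 0 1]
det M = -2; M⁻¹ = [-110/221 21/442 0; -199/221 241/221 0; 0 0 1]
M⁻¹ · (649/663, -2504/663)ᵀ = (-2/3, -5)ᵀ

p = (-2/3, -5)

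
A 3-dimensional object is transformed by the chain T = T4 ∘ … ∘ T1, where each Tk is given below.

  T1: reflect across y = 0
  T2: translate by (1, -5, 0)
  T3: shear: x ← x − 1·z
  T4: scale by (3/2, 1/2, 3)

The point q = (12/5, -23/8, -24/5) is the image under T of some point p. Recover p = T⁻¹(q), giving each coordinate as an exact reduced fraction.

p = (-1, 3/4, -8/5)

T1 = [1 0 0 0; 0 -1 0 0; 0 0 1 0; 0 0 0 1]
T2·T1 = [1 0 0 1; 0 -1 0 -5; 0 0 1 0; 0 0 0 1]
T3·…·T1 = [1 0 -1 1; 0 -1 0 -5; 0 0 1 0; 0 0 0 1]
T4·…·T1 = [3/2 0 -3/2 3/2; 0 -1/2 0 -5/2; 0 0 3 0; 0 0 0 1]
det M = -9/4; M⁻¹ = [2/3 0 1/3 -1; 0 -2 0 -5; 0 0 1/3 0; 0 0 0 1]
M⁻¹ · (12/5, -23/8, -24/5)ᵀ = (-1, 3/4, -8/5)ᵀ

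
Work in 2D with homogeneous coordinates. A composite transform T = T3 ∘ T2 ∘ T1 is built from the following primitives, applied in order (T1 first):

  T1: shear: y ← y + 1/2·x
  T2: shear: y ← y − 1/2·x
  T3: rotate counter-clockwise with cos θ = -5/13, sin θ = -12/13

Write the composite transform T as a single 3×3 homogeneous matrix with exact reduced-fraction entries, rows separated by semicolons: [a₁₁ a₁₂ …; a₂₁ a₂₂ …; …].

T1 = [1 0 0; 1/2 1 0; 0 0 1]
T2·T1 = [1 0 0; 0 1 0; 0 0 1]
T3·…·T1 = [-5/13 12/13 0; -12/13 -5/13 0; 0 0 1]

T = [-5/13 12/13 0; -12/13 -5/13 0; 0 0 1]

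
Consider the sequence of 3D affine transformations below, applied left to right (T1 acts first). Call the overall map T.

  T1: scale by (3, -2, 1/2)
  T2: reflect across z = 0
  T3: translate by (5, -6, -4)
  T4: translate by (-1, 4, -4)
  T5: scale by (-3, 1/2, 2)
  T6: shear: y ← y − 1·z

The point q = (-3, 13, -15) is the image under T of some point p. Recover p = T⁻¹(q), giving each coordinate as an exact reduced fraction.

T1 = [3 0 0 0; 0 -2 0 0; 0 0 1/2 0; 0 0 0 1]
T2·T1 = [3 0 0 0; 0 -2 0 0; 0 0 -1/2 0; 0 0 0 1]
T3·…·T1 = [3 0 0 5; 0 -2 0 -6; 0 0 -1/2 -4; 0 0 0 1]
T4·…·T1 = [3 0 0 4; 0 -2 0 -2; 0 0 -1/2 -8; 0 0 0 1]
T5·…·T1 = [-9 0 0 -12; 0 -1 0 -1; 0 0 -1 -16; 0 0 0 1]
T6·…·T1 = [-9 0 0 -12; 0 -1 1 15; 0 0 -1 -16; 0 0 0 1]
det M = -9; M⁻¹ = [-1/9 0 0 -4/3; 0 -1 -1 -1; 0 0 -1 -16; 0 0 0 1]
M⁻¹ · (-3, 13, -15)ᵀ = (-1, 1, -1)ᵀ

p = (-1, 1, -1)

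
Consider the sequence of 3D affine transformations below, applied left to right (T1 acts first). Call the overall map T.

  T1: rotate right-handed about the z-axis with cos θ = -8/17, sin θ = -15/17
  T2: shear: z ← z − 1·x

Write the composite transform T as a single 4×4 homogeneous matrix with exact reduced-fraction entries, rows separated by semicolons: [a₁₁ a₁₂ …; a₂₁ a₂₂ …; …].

T1 = [-8/17 15/17 0 0; -15/17 -8/17 0 0; 0 0 1 0; 0 0 0 1]
T2·T1 = [-8/17 15/17 0 0; -15/17 -8/17 0 0; 8/17 -15/17 1 0; 0 0 0 1]

T = [-8/17 15/17 0 0; -15/17 -8/17 0 0; 8/17 -15/17 1 0; 0 0 0 1]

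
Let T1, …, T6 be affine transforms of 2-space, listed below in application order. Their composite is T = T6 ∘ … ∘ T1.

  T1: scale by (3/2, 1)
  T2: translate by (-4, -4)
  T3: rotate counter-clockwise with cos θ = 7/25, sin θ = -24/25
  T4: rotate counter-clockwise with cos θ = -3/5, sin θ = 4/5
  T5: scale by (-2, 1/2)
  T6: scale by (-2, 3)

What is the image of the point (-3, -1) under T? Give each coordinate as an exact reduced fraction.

T(p) = (-22/5, -147/10)

T1 scale by (3/2, 1): (-3, -1) → (-9/2, -1)
T2 translate by (-4, -4): (-9/2, -1) → (-17/2, -5)
T3 rotate counter-clockwise with cos θ = 7/25, sin θ = -24/25: (-17/2, -5) → (-359/50, 169/25)
T4 rotate counter-clockwise with cos θ = -3/5, sin θ = 4/5: (-359/50, 169/25) → (-11/10, -49/5)
T5 scale by (-2, 1/2): (-11/10, -49/5) → (11/5, -49/10)
T6 scale by (-2, 3): (11/5, -49/10) → (-22/5, -147/10)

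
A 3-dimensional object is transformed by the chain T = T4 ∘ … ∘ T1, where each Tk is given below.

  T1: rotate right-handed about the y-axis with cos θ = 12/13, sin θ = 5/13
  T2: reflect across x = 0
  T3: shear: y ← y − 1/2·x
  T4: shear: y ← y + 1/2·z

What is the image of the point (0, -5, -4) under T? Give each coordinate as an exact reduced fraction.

T1 rotate right-handed about the y-axis with cos θ = 12/13, sin θ = 5/13: (0, -5, -4) → (-20/13, -5, -48/13)
T2 reflect across x = 0: (-20/13, -5, -48/13) → (20/13, -5, -48/13)
T3 shear: y ← y − 1/2·x: (20/13, -5, -48/13) → (20/13, -75/13, -48/13)
T4 shear: y ← y + 1/2·z: (20/13, -75/13, -48/13) → (20/13, -99/13, -48/13)

T(p) = (20/13, -99/13, -48/13)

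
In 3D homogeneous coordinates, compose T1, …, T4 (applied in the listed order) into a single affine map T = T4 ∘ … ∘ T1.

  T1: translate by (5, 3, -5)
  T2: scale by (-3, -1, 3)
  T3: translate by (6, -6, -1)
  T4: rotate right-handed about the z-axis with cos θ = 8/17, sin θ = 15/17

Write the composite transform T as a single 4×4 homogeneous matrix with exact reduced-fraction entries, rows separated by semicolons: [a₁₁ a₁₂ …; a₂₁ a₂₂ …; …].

T = [-24/17 15/17 0 63/17; -45/17 -8/17 0 -207/17; 0 0 3 -16; 0 0 0 1]

T1 = [1 0 0 5; 0 1 0 3; 0 0 1 -5; 0 0 0 1]
T2·T1 = [-3 0 0 -15; 0 -1 0 -3; 0 0 3 -15; 0 0 0 1]
T3·…·T1 = [-3 0 0 -9; 0 -1 0 -9; 0 0 3 -16; 0 0 0 1]
T4·…·T1 = [-24/17 15/17 0 63/17; -45/17 -8/17 0 -207/17; 0 0 3 -16; 0 0 0 1]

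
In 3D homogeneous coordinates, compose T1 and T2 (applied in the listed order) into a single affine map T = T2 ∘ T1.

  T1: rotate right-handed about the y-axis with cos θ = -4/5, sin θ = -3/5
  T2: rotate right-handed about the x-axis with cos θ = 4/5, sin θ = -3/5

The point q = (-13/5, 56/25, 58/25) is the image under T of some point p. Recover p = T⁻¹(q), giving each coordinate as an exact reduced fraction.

p = (4, 2/5, -1)

T1 = [-4/5 0 -3/5 0; 0 1 0 0; 3/5 0 -4/5 0; 0 0 0 1]
T2·T1 = [-4/5 0 -3/5 0; 9/25 4/5 -12/25 0; 12/25 -3/5 -16/25 0; 0 0 0 1]
det M = 1; M⁻¹ = [-4/5 9/25 12/25 0; 0 4/5 -3/5 0; -3/5 -12/25 -16/25 0; 0 0 0 1]
M⁻¹ · (-13/5, 56/25, 58/25)ᵀ = (4, 2/5, -1)ᵀ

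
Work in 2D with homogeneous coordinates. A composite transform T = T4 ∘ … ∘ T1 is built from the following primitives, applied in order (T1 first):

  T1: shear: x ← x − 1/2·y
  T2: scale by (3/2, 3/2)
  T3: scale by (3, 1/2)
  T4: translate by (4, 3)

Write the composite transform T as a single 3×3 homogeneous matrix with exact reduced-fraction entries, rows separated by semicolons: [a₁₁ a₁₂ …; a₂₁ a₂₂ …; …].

T1 = [1 -1/2 0; 0 1 0; 0 0 1]
T2·T1 = [3/2 -3/4 0; 0 3/2 0; 0 0 1]
T3·…·T1 = [9/2 -9/4 0; 0 3/4 0; 0 0 1]
T4·…·T1 = [9/2 -9/4 4; 0 3/4 3; 0 0 1]

T = [9/2 -9/4 4; 0 3/4 3; 0 0 1]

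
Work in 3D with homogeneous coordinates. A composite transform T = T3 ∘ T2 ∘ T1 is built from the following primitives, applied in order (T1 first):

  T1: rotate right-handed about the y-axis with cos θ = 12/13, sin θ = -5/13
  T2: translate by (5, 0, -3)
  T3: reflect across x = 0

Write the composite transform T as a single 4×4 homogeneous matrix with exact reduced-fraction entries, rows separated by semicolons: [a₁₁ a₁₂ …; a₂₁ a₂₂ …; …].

T = [-12/13 0 5/13 -5; 0 1 0 0; 5/13 0 12/13 -3; 0 0 0 1]

T1 = [12/13 0 -5/13 0; 0 1 0 0; 5/13 0 12/13 0; 0 0 0 1]
T2·T1 = [12/13 0 -5/13 5; 0 1 0 0; 5/13 0 12/13 -3; 0 0 0 1]
T3·…·T1 = [-12/13 0 5/13 -5; 0 1 0 0; 5/13 0 12/13 -3; 0 0 0 1]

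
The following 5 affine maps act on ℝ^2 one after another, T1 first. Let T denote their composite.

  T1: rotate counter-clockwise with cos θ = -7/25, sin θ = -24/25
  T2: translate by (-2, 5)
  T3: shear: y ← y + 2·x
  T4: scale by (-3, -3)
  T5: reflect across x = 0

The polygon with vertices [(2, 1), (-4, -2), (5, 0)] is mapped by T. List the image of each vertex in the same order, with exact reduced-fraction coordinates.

T1 rotate counter-clockwise with cos θ = -7/25, sin θ = -24/25: (2, 1) → (2/5, -11/5); (-4, -2) → (-4/5, 22/5); (5, 0) → (-7/5, -24/5)
T2 translate by (-2, 5): (2/5, -11/5) → (-8/5, 14/5); (-4/5, 22/5) → (-14/5, 47/5); (-7/5, -24/5) → (-17/5, 1/5)
T3 shear: y ← y + 2·x: (-8/5, 14/5) → (-8/5, -2/5); (-14/5, 47/5) → (-14/5, 19/5); (-17/5, 1/5) → (-17/5, -33/5)
T4 scale by (-3, -3): (-8/5, -2/5) → (24/5, 6/5); (-14/5, 19/5) → (42/5, -57/5); (-17/5, -33/5) → (51/5, 99/5)
T5 reflect across x = 0: (24/5, 6/5) → (-24/5, 6/5); (42/5, -57/5) → (-42/5, -57/5); (51/5, 99/5) → (-51/5, 99/5)

image vertices: (-24/5, 6/5), (-42/5, -57/5), (-51/5, 99/5)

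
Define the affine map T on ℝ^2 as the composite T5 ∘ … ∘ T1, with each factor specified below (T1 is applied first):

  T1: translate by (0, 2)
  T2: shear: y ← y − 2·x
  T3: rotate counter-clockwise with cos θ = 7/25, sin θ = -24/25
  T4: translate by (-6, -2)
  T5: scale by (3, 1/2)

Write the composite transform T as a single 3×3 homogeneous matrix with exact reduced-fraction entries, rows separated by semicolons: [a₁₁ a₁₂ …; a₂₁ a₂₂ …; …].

T = [-123/25 72/25 -306/25; -19/25 7/50 -18/25; 0 0 1]

T1 = [1 0 0; 0 1 2; 0 0 1]
T2·T1 = [1 0 0; -2 1 2; 0 0 1]
T3·…·T1 = [-41/25 24/25 48/25; -38/25 7/25 14/25; 0 0 1]
T4·…·T1 = [-41/25 24/25 -102/25; -38/25 7/25 -36/25; 0 0 1]
T5·…·T1 = [-123/25 72/25 -306/25; -19/25 7/50 -18/25; 0 0 1]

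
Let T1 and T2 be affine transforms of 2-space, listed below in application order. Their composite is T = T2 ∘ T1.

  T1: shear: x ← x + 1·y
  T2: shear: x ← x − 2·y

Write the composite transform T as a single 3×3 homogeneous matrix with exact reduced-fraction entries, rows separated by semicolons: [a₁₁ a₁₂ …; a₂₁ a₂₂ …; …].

T = [1 -1 0; 0 1 0; 0 0 1]

T1 = [1 1 0; 0 1 0; 0 0 1]
T2·T1 = [1 -1 0; 0 1 0; 0 0 1]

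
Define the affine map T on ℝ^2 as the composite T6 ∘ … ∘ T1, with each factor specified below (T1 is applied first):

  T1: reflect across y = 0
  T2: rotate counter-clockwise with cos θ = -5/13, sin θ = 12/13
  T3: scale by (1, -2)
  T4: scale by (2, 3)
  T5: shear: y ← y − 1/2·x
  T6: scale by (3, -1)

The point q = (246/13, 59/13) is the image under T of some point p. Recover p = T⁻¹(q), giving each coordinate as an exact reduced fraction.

p = (-1, 3)

T1 = [1 0 0; 0 -1 0; 0 0 1]
T2·T1 = [-5/13 12/13 0; 12/13 5/13 0; 0 0 1]
T3·…·T1 = [-5/13 12/13 0; -24/13 -10/13 0; 0 0 1]
T4·…·T1 = [-10/13 24/13 0; -72/13 -30/13 0; 0 0 1]
T5·…·T1 = [-10/13 24/13 0; -67/13 -42/13 0; 0 0 1]
T6·…·T1 = [-30/13 72/13 0; 67/13 42/13 0; 0 0 1]
det M = -36; M⁻¹ = [-7/78 2/13 0; 67/468 5/78 0; 0 0 1]
M⁻¹ · (246/13, 59/13)ᵀ = (-1, 3)ᵀ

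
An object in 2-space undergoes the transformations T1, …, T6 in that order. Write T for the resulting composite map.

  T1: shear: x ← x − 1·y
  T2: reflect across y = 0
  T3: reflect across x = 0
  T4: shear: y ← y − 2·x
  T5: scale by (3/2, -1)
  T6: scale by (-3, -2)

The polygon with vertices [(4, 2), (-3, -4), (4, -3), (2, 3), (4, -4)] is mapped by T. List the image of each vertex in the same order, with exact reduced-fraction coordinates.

T1 shear: x ← x − 1·y: (4, 2) → (2, 2); (-3, -4) → (1, -4); (4, -3) → (7, -3); (2, 3) → (-1, 3); (4, -4) → (8, -4)
T2 reflect across y = 0: (2, 2) → (2, -2); (1, -4) → (1, 4); (7, -3) → (7, 3); (-1, 3) → (-1, -3); (8, -4) → (8, 4)
T3 reflect across x = 0: (2, -2) → (-2, -2); (1, 4) → (-1, 4); (7, 3) → (-7, 3); (-1, -3) → (1, -3); (8, 4) → (-8, 4)
T4 shear: y ← y − 2·x: (-2, -2) → (-2, 2); (-1, 4) → (-1, 6); (-7, 3) → (-7, 17); (1, -3) → (1, -5); (-8, 4) → (-8, 20)
T5 scale by (3/2, -1): (-2, 2) → (-3, -2); (-1, 6) → (-3/2, -6); (-7, 17) → (-21/2, -17); (1, -5) → (3/2, 5); (-8, 20) → (-12, -20)
T6 scale by (-3, -2): (-3, -2) → (9, 4); (-3/2, -6) → (9/2, 12); (-21/2, -17) → (63/2, 34); (3/2, 5) → (-9/2, -10); (-12, -20) → (36, 40)

image vertices: (9, 4), (9/2, 12), (63/2, 34), (-9/2, -10), (36, 40)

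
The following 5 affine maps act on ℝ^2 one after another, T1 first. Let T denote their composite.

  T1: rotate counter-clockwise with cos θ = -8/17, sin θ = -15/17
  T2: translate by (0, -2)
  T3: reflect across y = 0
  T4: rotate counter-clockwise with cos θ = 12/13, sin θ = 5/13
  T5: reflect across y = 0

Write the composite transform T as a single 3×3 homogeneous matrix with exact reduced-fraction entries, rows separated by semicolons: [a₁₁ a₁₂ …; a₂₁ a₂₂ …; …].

T = [-171/221 140/221 -10/13; -140/221 -171/221 -24/13; 0 0 1]

T1 = [-8/17 15/17 0; -15/17 -8/17 0; 0 0 1]
T2·T1 = [-8/17 15/17 0; -15/17 -8/17 -2; 0 0 1]
T3·…·T1 = [-8/17 15/17 0; 15/17 8/17 2; 0 0 1]
T4·…·T1 = [-171/221 140/221 -10/13; 140/221 171/221 24/13; 0 0 1]
T5·…·T1 = [-171/221 140/221 -10/13; -140/221 -171/221 -24/13; 0 0 1]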